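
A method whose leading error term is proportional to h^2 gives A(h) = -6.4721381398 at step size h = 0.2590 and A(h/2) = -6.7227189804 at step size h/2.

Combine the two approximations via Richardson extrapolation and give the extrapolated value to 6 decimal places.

r = 2, so 2^r = 4.
A(h/2) − A(h) = -6.7227189804 − (-6.4721381398) = -0.2505808406
Correction (A(h/2) − A(h))/(4 − 1) = (-0.2505808406)/3 = -0.0835269469
R = A(h/2) + (A(h/2) − A(h))/3 = -6.7227189804 − 0.0835269469 = -6.8062459273

-6.806246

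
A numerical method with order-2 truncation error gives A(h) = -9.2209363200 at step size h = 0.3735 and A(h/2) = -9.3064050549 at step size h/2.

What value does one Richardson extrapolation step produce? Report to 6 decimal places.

-9.334895

r = 2, so 2^r = 4.
Numerator 4×A(h/2) − A(h) = 4×(-9.3064050549) − (-9.2209363200) = -28.0046838996
Divide by 2^2 − 1 = 3.
Result: -9.3348946332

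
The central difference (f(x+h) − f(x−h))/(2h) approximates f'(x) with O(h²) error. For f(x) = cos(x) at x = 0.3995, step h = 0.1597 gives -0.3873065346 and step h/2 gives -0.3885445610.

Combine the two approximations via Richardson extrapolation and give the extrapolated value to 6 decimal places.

r = 2: numerator weight 4, denominator 3.
Difference of the inputs: -0.3885445610 − (-0.3873065346) = -0.0012380264
Correction (A(h/2) − A(h))/(4 − 1) = (-0.0012380264)/3 = -0.0004126755
R = A(h/2) + (A(h/2) − A(h))/3 = -0.3885445610 − 0.0004126755 = -0.3889572365
Correction |R − A(h/2)| = 4.127e-04; gap |A(h/2) − A(h)| = 1.238e-03.

-0.388957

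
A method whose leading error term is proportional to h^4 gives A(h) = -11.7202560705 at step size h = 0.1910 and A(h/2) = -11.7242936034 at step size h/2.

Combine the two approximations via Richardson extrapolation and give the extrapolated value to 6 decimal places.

-11.724563

r = 4: numerator weight 16, denominator 15.
16 × (-11.7242936034) − (-11.7202560705) = -175.8684415839
(-175.8684415839) ÷ 15 = -11.7245627723
Shift from A(h/2): −0.0002691689.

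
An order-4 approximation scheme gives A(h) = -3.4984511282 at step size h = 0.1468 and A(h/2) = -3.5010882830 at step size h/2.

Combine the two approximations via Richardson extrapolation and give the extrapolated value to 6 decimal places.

-3.501264

The method has order 4: 2^4 = 16.
Weighted: (-56.0174125280) − (-3.4984511282) = -52.5189613998
R = (-52.5189613998)/15 = -3.5012640933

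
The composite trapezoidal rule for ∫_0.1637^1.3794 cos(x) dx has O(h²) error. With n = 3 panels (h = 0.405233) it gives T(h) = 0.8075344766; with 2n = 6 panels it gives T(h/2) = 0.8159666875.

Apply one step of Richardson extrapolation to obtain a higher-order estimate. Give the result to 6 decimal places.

r = 2, so 2^r = 4.
4*0.8159666875 − 0.8075344766 = 2.4563322734
Denominator 4 − 1 = 3.
Result: 0.8187774245
Gap between inputs: 8.432e-03; correction applied: +0.0028107370.

0.818777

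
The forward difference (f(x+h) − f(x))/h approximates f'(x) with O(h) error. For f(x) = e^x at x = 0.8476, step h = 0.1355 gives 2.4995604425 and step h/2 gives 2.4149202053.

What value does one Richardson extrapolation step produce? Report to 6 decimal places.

2.330280

The method has order 1: 2^1 = 2.
2·2.4149202053 = 4.8298404106; subtract 2.4995604425 → 2.3302799681
Divide by 2^1 − 1 = 1.
R = 2.3302799681/1 = 2.3302799681
Correction |R − A(h/2)| = 8.464e-02; gap |A(h/2) − A(h)| = 8.464e-02.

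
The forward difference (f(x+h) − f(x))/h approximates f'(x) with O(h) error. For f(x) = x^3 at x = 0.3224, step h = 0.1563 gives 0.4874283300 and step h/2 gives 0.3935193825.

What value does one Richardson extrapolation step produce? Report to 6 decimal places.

The method has order 1: 2^1 = 2.
2*0.3935193825 = 0.7870387650; subtract 0.4874283300 → 0.2996104350
(2*0.3935193825 − 0.4874283300)/(2 − 1) = 0.2996104350
Shift from A(h/2): −0.0939089475.

0.299610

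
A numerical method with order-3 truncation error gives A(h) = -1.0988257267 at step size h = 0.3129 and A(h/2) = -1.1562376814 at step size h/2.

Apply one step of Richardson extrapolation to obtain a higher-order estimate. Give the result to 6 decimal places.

-1.164439

The method has order 3: 2^3 = 8.
2^3×A(h/2) = -9.2499014512; minus A(h) gives -8.1510757245.
Extrapolated: (-8.1510757245) / 7 = -1.1644393892
Shift from A(h/2): −0.0082017078.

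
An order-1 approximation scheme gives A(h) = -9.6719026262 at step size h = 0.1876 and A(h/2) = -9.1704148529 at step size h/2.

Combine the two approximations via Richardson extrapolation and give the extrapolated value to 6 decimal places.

With r = 1 the leading error scales as h^1, so the weight is 2^1 = 2.
2·(-9.1704148529) = -18.3408297058; (-18.3408297058) − (-9.6719026262) = -8.6689270796
(-8.6689270796) ÷ 1 = -8.6689270796

-8.668927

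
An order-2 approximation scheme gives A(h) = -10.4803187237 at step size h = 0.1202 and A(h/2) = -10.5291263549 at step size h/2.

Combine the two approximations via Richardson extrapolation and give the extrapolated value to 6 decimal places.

-10.545396

r = 2: numerator weight 4, denominator 3.
4×(-10.5291263549) − (-10.4803187237) = -31.6361866959
Divide by 2^2 − 1 = 3.
So the Richardson estimate is -10.5453955653.
Shift from A(h/2): −0.0162692104.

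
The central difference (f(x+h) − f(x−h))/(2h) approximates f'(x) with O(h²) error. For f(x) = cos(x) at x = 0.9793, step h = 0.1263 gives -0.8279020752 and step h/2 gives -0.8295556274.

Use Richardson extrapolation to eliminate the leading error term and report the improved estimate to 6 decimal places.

-0.830107

Error is O(h^2); halving h shrinks it by 2^2 = 4.
4 × (-0.8295556274) = -3.3182225096; (-3.3182225096) − (-0.8279020752) = -2.4903204344
(4 × (-0.8295556274) − (-0.8279020752))/(4 − 1) = -0.8301068115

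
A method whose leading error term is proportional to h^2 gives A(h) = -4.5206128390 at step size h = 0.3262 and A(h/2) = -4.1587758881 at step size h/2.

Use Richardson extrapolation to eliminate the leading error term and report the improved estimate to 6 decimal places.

r = 2: numerator weight 4, denominator 3.
Weighted: (-16.6351035524) − (-4.5206128390) = -12.1144907134
Extrapolated: (-12.1144907134) / 3 = -4.0381635711
Shift from A(h/2): +0.1206123170.

-4.038164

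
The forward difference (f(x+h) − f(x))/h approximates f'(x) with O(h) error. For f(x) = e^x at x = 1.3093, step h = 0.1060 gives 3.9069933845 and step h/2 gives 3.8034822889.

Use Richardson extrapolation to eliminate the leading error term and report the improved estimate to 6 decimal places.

3.699971

Error is O(h^1); halving h shrinks it by 2^1 = 2.
2×3.8034822889 = 7.6069645778; 7.6069645778 − 3.9069933845 = 3.6999711933
Extrapolated: 3.6999711933 / 1 = 3.6999711933
Gap between inputs: 1.035e-01; correction applied: −0.1035110956.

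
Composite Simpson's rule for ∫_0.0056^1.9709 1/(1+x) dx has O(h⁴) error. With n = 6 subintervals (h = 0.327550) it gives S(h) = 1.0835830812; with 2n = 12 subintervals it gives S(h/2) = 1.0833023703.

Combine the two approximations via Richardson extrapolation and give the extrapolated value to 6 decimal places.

1.083284

The method has order 4: 2^4 = 16.
Top: 16(1.0833023703) − (1.0835830812) = 16.2492548436
16.2492548436 ÷ 15 = 1.0832836562
Correction |R − A(h/2)| = 1.871e-05; gap |A(h/2) − A(h)| = 2.807e-04.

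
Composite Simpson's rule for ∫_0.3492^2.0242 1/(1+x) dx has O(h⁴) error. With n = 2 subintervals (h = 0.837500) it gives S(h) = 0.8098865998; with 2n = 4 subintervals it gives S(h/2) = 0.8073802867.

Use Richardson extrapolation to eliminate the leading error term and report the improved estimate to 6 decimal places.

0.807213

r = 4: numerator weight 16, denominator 15.
2^4*A(h/2) = 12.9180845872; minus A(h) gives 12.1081979874.
Denominator 16 − 1 = 15.
12.1081979874 ÷ 15 = 0.8072131992
Shift from A(h/2): −0.0001670875.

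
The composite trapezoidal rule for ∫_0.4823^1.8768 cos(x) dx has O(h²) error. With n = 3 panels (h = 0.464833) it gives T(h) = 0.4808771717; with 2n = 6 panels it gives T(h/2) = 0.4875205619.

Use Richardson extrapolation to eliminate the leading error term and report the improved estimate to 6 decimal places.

0.489735

Leading term ∝ h^2; use weight 4 = 2^2.
4·0.4875205619 − 0.4808771717 = 1.4692050759
Divide by 2^2 − 1 = 3.
(4·0.4875205619 − 0.4808771717)/(4 − 1) = 0.4897350253
Gap between inputs: 6.643e-03; correction applied: +0.0022144634.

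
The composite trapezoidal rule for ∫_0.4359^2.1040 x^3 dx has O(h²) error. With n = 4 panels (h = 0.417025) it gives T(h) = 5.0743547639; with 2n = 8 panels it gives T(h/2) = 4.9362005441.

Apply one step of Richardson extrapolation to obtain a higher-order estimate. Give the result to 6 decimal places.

4.890149

r = 2, so 2^r = 4.
2^2 × A(h/2) = 19.7448021764; minus A(h) gives 14.6704474125.
Divide by 2^2 − 1 = 3.
Result: 4.8901491375
Gap between inputs: 1.382e-01; correction applied: −0.0460514066.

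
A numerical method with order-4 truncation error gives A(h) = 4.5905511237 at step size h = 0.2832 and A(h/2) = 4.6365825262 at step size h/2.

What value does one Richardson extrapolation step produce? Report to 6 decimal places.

4.639651

r = 4, so 2^r = 16.
16 × 4.6365825262 = 74.1853204192; 74.1853204192 − 4.5905511237 = 69.5947692955
Denominator 16 − 1 = 15.
69.5947692955 ÷ 15 = 4.6396512864
Gap between inputs: 4.603e-02; correction applied: +0.0030687602.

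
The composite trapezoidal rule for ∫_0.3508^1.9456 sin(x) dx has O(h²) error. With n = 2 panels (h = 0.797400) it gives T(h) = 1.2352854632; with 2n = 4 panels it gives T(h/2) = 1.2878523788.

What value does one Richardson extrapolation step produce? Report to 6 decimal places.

1.305375

r = 2: numerator weight 4, denominator 3.
4×1.2878523788 = 5.1514095152; 5.1514095152 − 1.2352854632 = 3.9161240520
Denominator 4 − 1 = 3.
3.9161240520 ÷ 3 = 1.3053746840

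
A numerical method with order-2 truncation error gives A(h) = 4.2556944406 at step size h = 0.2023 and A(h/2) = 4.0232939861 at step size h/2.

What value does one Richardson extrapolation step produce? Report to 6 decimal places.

Error is O(h^2); halving h shrinks it by 2^2 = 4.
Weighted: 16.0931759444 − 4.2556944406 = 11.8374815038
Extrapolated: 11.8374815038 / 3 = 3.9458271679
Gap between inputs: 2.324e-01; correction applied: −0.0774668182.

3.945827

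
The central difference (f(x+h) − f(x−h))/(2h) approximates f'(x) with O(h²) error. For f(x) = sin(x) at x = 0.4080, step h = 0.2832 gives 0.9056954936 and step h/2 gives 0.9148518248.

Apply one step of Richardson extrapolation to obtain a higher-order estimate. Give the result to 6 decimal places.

0.917904

Method order is 2; weight 2^2 = 4.
4×0.9148518248 − 0.9056954936 = 2.7537118056
Denominator 4 − 1 = 3.
Extrapolated: 2.7537118056 / 3 = 0.9179039352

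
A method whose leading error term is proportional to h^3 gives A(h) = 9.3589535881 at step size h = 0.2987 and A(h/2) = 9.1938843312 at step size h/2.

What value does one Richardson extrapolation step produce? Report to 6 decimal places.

9.170303

r = 3, so 2^r = 8.
Numerator 8 × A(h/2) − A(h) = 8 × 9.1938843312 − 9.3589535881 = 64.1921210615
64.1921210615 ÷ 7 = 9.1703030088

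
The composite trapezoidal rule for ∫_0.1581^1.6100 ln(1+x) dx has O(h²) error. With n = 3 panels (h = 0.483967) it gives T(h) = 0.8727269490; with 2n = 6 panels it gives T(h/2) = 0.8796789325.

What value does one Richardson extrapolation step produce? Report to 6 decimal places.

0.881996

r = 2, so 2^r = 4.
A(h/2) − A(h) = 0.8796789325 − 0.8727269490 = 0.0069519835
Correction (A(h/2) − A(h))/(4 − 1) = 0.0069519835/3 = 0.0023173278
R = 0.8796789325 + 0.0023173278 = 0.8819962603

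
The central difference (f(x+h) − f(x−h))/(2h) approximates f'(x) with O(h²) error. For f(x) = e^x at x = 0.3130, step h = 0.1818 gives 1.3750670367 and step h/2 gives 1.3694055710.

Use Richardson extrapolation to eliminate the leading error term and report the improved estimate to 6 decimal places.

1.367518

Leading term ∝ h^2; use weight 4 = 2^2.
Difference of the inputs: 1.3694055710 − 1.3750670367 = -0.0056614657
Correction (A(h/2) − A(h))/(4 − 1) = (-0.0056614657)/3 = -0.0018871552
R = 1.3694055710 − 0.0018871552 = 1.3675184158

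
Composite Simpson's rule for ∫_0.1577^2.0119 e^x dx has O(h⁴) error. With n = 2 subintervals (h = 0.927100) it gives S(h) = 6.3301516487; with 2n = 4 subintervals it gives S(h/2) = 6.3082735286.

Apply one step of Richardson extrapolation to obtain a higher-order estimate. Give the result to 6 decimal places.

6.306815

r = 4, so 2^r = 16.
Weighted: 100.9323764576 − 6.3301516487 = 94.6022248089
Denominator 16 − 1 = 15.
Result: 6.3068149873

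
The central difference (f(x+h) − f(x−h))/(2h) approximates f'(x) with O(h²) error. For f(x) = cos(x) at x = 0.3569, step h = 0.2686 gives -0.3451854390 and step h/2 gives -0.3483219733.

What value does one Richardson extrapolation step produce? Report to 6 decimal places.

-0.349367

Order 2 gives 2^r = 4 and 2^r − 1 = 3.
Top: 4(-0.3483219733) − (-0.3451854390) = -1.0481024542
Denominator 4 − 1 = 3.
So the Richardson estimate is -0.3493674847.
Gap between inputs: 3.137e-03; correction applied: −0.0010455114.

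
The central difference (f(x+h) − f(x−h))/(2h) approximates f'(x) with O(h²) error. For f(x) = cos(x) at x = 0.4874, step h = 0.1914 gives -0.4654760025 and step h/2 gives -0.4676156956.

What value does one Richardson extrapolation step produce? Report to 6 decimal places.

-0.468329

r = 2, so 2^r = 4.
4·(-0.4676156956) = -1.8704627824; subtract (-0.4654760025) → -1.4049867799
R = (-1.4049867799)/3 = -0.4683289266
Gap between inputs: 2.140e-03; correction applied: −0.0007132310.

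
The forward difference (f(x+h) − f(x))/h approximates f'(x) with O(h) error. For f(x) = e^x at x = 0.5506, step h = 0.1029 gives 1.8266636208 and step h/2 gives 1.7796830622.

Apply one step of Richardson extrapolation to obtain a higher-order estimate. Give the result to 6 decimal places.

1.732703

Order 1 gives 2^r = 2 and 2^r − 1 = 1.
Top: 2(1.7796830622) − (1.8266636208) = 1.7327025036
Divide by 2^1 − 1 = 1.
Extrapolated: 1.7327025036 / 1 = 1.7327025036
Shift from A(h/2): −0.0469805586.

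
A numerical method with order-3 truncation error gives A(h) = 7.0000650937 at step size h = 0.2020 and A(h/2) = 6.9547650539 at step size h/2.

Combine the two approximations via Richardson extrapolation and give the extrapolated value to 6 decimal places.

r = 3, so 2^r = 8.
2^3 × A(h/2) = 55.6381204312; minus A(h) gives 48.6380553375.
Denominator 8 − 1 = 7.
(8 × 6.9547650539 − 7.0000650937)/(8 − 1) = 6.9482936196
Gap between inputs: 4.530e-02; correction applied: −0.0064714343.

6.948294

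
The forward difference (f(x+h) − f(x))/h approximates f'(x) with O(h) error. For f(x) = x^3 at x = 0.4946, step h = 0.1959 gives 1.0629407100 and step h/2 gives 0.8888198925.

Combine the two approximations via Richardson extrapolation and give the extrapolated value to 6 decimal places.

Leading term ∝ h^1; use weight 2 = 2^1.
Top: 2(0.8888198925) − (1.0629407100) = 0.7146990750
Divide by 2^1 − 1 = 1.
(2*0.8888198925 − 1.0629407100)/(2 − 1) = 0.7146990750
Gap between inputs: 1.741e-01; correction applied: −0.1741208175.

0.714699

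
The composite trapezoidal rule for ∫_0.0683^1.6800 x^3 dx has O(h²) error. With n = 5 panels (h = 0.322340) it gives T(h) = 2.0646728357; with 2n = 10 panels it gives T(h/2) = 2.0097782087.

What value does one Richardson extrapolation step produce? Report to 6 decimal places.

1.991480

r = 2: numerator weight 4, denominator 3.
Top: 4(2.0097782087) − (2.0646728357) = 5.9744399991
R = 5.9744399991/3 = 1.9914799997
Correction |R − A(h/2)| = 1.830e-02; gap |A(h/2) − A(h)| = 5.489e-02.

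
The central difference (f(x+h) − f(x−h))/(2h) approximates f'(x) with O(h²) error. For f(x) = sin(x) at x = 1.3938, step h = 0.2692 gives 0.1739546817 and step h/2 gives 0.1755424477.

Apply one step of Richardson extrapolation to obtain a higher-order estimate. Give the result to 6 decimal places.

Order 2 gives 2^r = 4 and 2^r − 1 = 3.
Top: 4(0.1755424477) − (0.1739546817) = 0.5282151091
Divide by 2^2 − 1 = 3.
Extrapolated: 0.5282151091 / 3 = 0.1760717030

0.176072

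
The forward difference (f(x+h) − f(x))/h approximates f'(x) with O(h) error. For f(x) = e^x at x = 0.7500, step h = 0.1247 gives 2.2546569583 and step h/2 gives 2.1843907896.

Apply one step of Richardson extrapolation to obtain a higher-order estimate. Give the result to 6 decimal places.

With r = 1 the leading error scales as h^1, so the weight is 2^1 = 2.
2 × 2.1843907896 − 2.2546569583 = 2.1141246209
Divide by 2^1 − 1 = 1.
(2 × 2.1843907896 − 2.2546569583)/(2 − 1) = 2.1141246209

2.114125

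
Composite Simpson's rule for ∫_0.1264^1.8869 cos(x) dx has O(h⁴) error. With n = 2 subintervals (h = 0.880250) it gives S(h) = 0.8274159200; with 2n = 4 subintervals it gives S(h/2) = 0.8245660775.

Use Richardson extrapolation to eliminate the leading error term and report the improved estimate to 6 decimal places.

0.824376

r = 4: numerator weight 16, denominator 15.
16·0.8245660775 = 13.1930572400; 13.1930572400 − 0.8274159200 = 12.3656413200
R = 12.3656413200/15 = 0.8243760880
Shift from A(h/2): −0.0001899895.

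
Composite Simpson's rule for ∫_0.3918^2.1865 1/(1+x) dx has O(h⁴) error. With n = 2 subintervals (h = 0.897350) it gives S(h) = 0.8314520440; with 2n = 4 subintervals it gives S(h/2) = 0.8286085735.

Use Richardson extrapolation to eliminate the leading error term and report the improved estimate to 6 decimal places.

0.828419

r = 4: numerator weight 16, denominator 15.
Difference of the inputs: 0.8286085735 − 0.8314520440 = -0.0028434705
Divide by 2^4 − 1 = 15: (-0.0028434705)/15 = -0.0001895647
R = 0.8286085735 − 0.0001895647 = 0.8284190088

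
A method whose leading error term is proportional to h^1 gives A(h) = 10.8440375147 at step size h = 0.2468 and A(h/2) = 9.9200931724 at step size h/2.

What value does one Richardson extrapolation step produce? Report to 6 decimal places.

r = 1: numerator weight 2, denominator 1.
2·9.9200931724 = 19.8401863448; 19.8401863448 − 10.8440375147 = 8.9961488301
R = 8.9961488301/1 = 8.9961488301
Shift from A(h/2): −0.9239443423.

8.996149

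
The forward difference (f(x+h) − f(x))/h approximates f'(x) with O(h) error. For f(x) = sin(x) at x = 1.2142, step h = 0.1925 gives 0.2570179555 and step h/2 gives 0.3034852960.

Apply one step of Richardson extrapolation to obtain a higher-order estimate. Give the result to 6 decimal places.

The method has order 1: 2^1 = 2.
2 × 0.3034852960 = 0.6069705920; 0.6069705920 − 0.2570179555 = 0.3499526365
Denominator 2 − 1 = 1.
R = 0.3499526365/1 = 0.3499526365
Gap between inputs: 4.647e-02; correction applied: +0.0464673405.

0.349953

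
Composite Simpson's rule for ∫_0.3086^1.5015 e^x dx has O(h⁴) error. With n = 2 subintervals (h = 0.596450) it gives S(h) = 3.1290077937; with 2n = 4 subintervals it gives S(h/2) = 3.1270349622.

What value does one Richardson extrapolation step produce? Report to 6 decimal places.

With r = 4 the leading error scales as h^4, so the weight is 2^4 = 16.
16×3.1270349622 = 50.0325593952; subtract 3.1290077937 → 46.9035516015
R = 46.9035516015/15 = 3.1269034401

3.126903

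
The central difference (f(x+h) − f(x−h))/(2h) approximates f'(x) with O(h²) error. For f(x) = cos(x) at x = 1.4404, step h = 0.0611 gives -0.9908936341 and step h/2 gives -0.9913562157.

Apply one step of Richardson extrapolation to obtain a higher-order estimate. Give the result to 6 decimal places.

Leading term ∝ h^2; use weight 4 = 2^2.
A(h/2) − A(h) = -0.9913562157 − (-0.9908936341) = -0.0004625816
Divide by 2^2 − 1 = 3: (-0.0004625816)/3 = -0.0001541939
R = A(h/2) + (A(h/2) − A(h))/3 = -0.9913562157 − 0.0001541939 = -0.9915104096
Gap between inputs: 4.626e-04; correction applied: −0.0001541939.

-0.991510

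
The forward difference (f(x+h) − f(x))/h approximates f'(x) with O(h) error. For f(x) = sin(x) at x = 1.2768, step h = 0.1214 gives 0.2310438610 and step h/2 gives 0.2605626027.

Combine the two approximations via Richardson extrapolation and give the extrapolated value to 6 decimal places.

0.290081

Order 1 gives 2^r = 2 and 2^r − 1 = 1.
2^1·A(h/2) = 0.5211252054; minus A(h) gives 0.2900813444.
Denominator 2 − 1 = 1.
0.2900813444 ÷ 1 = 0.2900813444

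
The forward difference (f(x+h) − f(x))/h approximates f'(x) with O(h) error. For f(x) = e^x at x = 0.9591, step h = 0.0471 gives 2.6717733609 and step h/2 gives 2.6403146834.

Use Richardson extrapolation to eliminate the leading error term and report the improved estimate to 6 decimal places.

2.608856

Leading term ∝ h^1; use weight 2 = 2^1.
2*2.6403146834 = 5.2806293668; subtract 2.6717733609 → 2.6088560059
Denominator 2 − 1 = 1.
Result: 2.6088560059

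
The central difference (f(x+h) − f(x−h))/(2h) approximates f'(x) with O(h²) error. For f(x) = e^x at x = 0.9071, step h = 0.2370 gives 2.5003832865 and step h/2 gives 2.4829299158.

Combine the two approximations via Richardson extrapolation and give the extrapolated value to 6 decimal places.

2.477112

Error is O(h^2); halving h shrinks it by 2^2 = 4.
Numerator 4 × A(h/2) − A(h) = 4 × 2.4829299158 − 2.5003832865 = 7.4313363767
Denominator 4 − 1 = 3.
(4 × 2.4829299158 − 2.5003832865)/(4 − 1) = 2.4771121256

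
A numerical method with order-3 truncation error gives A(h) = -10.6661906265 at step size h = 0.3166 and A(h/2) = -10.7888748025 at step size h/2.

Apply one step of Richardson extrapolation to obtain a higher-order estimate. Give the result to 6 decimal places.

Leading term ∝ h^3; use weight 8 = 2^3.
Numerator 8×A(h/2) − A(h) = 8×(-10.7888748025) − (-10.6661906265) = -75.6448077935
Denominator 8 − 1 = 7.
Result: -10.8064011134
Shift from A(h/2): −0.0175263109.

-10.806401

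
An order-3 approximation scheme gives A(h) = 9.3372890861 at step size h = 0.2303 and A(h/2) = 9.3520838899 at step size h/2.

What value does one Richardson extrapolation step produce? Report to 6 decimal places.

Error is O(h^3); halving h shrinks it by 2^3 = 8.
Top: 8(9.3520838899) − (9.3372890861) = 65.4793820331
Divide by 2^3 − 1 = 7.
Extrapolated: 65.4793820331 / 7 = 9.3541974333

9.354197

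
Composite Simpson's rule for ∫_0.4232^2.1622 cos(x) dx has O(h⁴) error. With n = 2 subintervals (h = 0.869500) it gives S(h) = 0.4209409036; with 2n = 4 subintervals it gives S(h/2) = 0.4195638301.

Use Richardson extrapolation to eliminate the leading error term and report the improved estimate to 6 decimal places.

r = 4: numerator weight 16, denominator 15.
16 × 0.4195638301 − 0.4209409036 = 6.2920803780
Denominator 16 − 1 = 15.
6.2920803780 ÷ 15 = 0.4194720252

0.419472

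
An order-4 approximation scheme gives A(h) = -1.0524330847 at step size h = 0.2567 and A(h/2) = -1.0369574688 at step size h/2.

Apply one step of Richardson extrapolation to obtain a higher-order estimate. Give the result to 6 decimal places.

-1.035926

Leading term ∝ h^4; use weight 16 = 2^4.
Difference of the inputs: -1.0369574688 − (-1.0524330847) = 0.0154756159
Divide by 2^4 − 1 = 15: 0.0154756159/15 = 0.0010317077
R = -1.0369574688 + 0.0010317077 = -1.0359257611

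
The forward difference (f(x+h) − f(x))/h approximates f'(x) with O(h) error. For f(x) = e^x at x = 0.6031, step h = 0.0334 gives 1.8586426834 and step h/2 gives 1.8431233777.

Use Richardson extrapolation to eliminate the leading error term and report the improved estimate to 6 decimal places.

r = 1, so 2^r = 2.
Weighted: 3.6862467554 − 1.8586426834 = 1.8276040720
Divide by 2^1 − 1 = 1.
So the Richardson estimate is 1.8276040720.
Correction |R − A(h/2)| = 1.552e-02; gap |A(h/2) − A(h)| = 1.552e-02.

1.827604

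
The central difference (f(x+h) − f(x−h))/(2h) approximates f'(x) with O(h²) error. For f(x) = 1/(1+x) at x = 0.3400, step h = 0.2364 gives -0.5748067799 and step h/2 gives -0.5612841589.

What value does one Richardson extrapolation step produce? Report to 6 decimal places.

-0.556777

Leading term ∝ h^2; use weight 4 = 2^2.
4·(-0.5612841589) − (-0.5748067799) = -1.6703298557
(4·(-0.5612841589) − (-0.5748067799))/(4 − 1) = -0.5567766186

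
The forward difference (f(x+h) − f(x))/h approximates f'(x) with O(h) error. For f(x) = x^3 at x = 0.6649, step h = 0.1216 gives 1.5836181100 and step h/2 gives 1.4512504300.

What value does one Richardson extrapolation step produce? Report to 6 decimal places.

The method has order 1: 2^1 = 2.
2×1.4512504300 − 1.5836181100 = 1.3188827500
Divide by 2^1 − 1 = 1.
R = 1.3188827500/1 = 1.3188827500

1.318883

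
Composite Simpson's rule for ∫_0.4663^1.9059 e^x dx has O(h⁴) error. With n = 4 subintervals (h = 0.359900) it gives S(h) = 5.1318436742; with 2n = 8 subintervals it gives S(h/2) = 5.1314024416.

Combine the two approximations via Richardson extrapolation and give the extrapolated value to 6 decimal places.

Leading term ∝ h^4; use weight 16 = 2^4.
Numerator 16 × A(h/2) − A(h) = 16 × 5.1314024416 − 5.1318436742 = 76.9705953914
Divide by 2^4 − 1 = 15.
So the Richardson estimate is 5.1313730261.
Correction |R − A(h/2)| = 2.942e-05; gap |A(h/2) − A(h)| = 4.412e-04.

5.131373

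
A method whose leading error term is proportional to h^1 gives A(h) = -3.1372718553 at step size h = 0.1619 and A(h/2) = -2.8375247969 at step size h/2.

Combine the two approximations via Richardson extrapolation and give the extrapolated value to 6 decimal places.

Leading term ∝ h^1; use weight 2 = 2^1.
2^1·A(h/2) = -5.6750495938; minus A(h) gives -2.5377777385.
Denominator 2 − 1 = 1.
(-2.5377777385) ÷ 1 = -2.5377777385

-2.537778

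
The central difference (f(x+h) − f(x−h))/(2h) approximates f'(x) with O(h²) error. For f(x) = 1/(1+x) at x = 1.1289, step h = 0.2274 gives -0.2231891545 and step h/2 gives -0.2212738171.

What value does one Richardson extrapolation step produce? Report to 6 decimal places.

-0.220635

Order 2 gives 2^r = 4 and 2^r − 1 = 3.
4 × (-0.2212738171) − (-0.2231891545) = -0.6619061139
(4 × (-0.2212738171) − (-0.2231891545))/(4 − 1) = -0.2206353713
Correction |R − A(h/2)| = 6.384e-04; gap |A(h/2) − A(h)| = 1.915e-03.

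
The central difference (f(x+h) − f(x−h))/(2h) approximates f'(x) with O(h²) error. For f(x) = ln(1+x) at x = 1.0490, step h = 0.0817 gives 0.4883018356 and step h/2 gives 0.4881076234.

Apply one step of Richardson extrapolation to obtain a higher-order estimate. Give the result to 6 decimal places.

0.488043

With r = 2 the leading error scales as h^2, so the weight is 2^2 = 4.
4·0.4881076234 − 0.4883018356 = 1.4641286580
Extrapolated: 1.4641286580 / 3 = 0.4880428860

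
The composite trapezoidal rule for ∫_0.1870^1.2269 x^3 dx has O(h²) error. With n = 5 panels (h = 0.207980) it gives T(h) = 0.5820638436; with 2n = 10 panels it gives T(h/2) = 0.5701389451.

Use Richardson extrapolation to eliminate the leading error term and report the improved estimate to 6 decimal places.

0.566164

r = 2: numerator weight 4, denominator 3.
4*0.5701389451 − 0.5820638436 = 1.6984919368
Denominator 4 − 1 = 3.
(4*0.5701389451 − 0.5820638436)/(4 − 1) = 0.5661639789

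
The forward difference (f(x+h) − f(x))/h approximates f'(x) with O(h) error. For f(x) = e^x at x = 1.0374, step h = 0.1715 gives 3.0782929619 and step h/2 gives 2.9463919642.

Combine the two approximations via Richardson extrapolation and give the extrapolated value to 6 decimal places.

Method order is 1; weight 2^1 = 2.
Top: 2(2.9463919642) − (3.0782929619) = 2.8144909665
2.8144909665 ÷ 1 = 2.8144909665

2.814491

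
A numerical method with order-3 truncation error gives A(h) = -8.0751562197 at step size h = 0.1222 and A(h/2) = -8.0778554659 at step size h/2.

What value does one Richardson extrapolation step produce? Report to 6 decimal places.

Leading term ∝ h^3; use weight 8 = 2^3.
8·(-8.0778554659) − (-8.0751562197) = -56.5476875075
R = (-56.5476875075)/7 = -8.0782410725
Correction |R − A(h/2)| = 3.856e-04; gap |A(h/2) − A(h)| = 2.699e-03.

-8.078241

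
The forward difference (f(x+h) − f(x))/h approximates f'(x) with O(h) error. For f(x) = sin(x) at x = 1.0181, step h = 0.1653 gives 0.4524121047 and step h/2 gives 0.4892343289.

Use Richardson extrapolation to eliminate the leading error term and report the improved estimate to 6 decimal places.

0.526057

Error is O(h^1); halving h shrinks it by 2^1 = 2.
Weighted: 0.9784686578 − 0.4524121047 = 0.5260565531
Divide by 2^1 − 1 = 1.
0.5260565531 ÷ 1 = 0.5260565531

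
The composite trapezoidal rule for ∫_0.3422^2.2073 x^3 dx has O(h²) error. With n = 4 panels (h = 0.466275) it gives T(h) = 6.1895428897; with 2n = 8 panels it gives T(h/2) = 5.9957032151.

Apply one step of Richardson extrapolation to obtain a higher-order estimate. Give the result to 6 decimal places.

5.931090

Error is O(h^2); halving h shrinks it by 2^2 = 4.
Top: 4(5.9957032151) − (6.1895428897) = 17.7932699707
Divide by 2^2 − 1 = 3.
R = 17.7932699707/3 = 5.9310899902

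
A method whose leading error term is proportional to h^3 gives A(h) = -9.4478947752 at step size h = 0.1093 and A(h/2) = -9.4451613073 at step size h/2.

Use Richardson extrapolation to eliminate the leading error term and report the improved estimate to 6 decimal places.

Error is O(h^3); halving h shrinks it by 2^3 = 8.
Difference of the inputs: -9.4451613073 − (-9.4478947752) = 0.0027334679
Correction (A(h/2) − A(h))/(8 − 1) = 0.0027334679/7 = 0.0003904954
R = -9.4451613073 + 0.0003904954 = -9.4447708119

-9.444771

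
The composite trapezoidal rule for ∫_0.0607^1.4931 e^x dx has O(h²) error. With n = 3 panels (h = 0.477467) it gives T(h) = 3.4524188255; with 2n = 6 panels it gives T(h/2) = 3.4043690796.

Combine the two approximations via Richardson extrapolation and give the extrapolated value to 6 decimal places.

With r = 2 the leading error scales as h^2, so the weight is 2^2 = 4.
Top: 4(3.4043690796) − (3.4524188255) = 10.1650574929
Extrapolated: 10.1650574929 / 3 = 3.3883524976
Gap between inputs: 4.805e-02; correction applied: −0.0160165820.

3.388352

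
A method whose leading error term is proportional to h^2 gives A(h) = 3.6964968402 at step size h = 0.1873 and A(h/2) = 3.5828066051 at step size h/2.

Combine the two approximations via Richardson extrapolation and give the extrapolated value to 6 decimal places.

3.544910

r = 2: numerator weight 4, denominator 3.
2^2 × A(h/2) = 14.3312264204; minus A(h) gives 10.6347295802.
(4 × 3.5828066051 − 3.6964968402)/(4 − 1) = 3.5449098601
Shift from A(h/2): −0.0378967450.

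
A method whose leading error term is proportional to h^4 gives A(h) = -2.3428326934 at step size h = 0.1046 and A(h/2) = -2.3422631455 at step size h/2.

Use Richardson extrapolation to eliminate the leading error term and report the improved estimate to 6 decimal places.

-2.342225

r = 4: numerator weight 16, denominator 15.
Difference of the inputs: -2.3422631455 − (-2.3428326934) = 0.0005695479
Divide by 2^4 − 1 = 15: 0.0005695479/15 = 0.0000379699
R = A(h/2) + (A(h/2) − A(h))/15 = -2.3422631455 + 0.0000379699 = -2.3422251756
Correction |R − A(h/2)| = 3.797e-05; gap |A(h/2) − A(h)| = 5.695e-04.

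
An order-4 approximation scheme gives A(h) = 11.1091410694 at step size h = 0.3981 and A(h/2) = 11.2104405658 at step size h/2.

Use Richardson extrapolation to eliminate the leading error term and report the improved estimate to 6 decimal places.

11.217194

Leading term ∝ h^4; use weight 16 = 2^4.
Top: 16(11.2104405658) − (11.1091410694) = 168.2579079834
Divide by 2^4 − 1 = 15.
Result: 11.2171938656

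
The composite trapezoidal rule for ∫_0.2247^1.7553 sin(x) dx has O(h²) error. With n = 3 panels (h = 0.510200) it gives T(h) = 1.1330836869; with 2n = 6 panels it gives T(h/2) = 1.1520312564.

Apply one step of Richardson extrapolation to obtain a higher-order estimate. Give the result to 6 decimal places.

1.158347

With r = 2 the leading error scales as h^2, so the weight is 2^2 = 4.
Difference of the inputs: 1.1520312564 − 1.1330836869 = 0.0189475695
Divide by 2^2 − 1 = 3: 0.0189475695/3 = 0.0063158565
R = 1.1520312564 + 0.0063158565 = 1.1583471129
Gap between inputs: 1.895e-02; correction applied: +0.0063158565.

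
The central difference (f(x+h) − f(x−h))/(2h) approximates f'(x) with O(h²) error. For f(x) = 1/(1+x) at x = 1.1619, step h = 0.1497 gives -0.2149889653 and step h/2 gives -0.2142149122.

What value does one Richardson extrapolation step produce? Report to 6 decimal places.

-0.213957

With r = 2 the leading error scales as h^2, so the weight is 2^2 = 4.
Numerator 4·A(h/2) − A(h) = 4·(-0.2142149122) − (-0.2149889653) = -0.6418706835
(-0.6418706835) ÷ 3 = -0.2139568945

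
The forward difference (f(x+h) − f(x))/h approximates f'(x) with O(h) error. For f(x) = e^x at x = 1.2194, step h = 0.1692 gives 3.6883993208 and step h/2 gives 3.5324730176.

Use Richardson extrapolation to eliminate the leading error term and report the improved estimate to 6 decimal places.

With r = 1 the leading error scales as h^1, so the weight is 2^1 = 2.
Weighted: 7.0649460352 − 3.6883993208 = 3.3765467144
Divide by 2^1 − 1 = 1.
Result: 3.3765467144
Correction |R − A(h/2)| = 1.559e-01; gap |A(h/2) − A(h)| = 1.559e-01.

3.376547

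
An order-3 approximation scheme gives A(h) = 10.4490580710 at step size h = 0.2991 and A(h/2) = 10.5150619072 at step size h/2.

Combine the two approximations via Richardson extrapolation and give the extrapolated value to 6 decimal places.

The method has order 3: 2^3 = 8.
8*10.5150619072 = 84.1204952576; subtract 10.4490580710 → 73.6714371866
Denominator 8 − 1 = 7.
(8*10.5150619072 − 10.4490580710)/(8 − 1) = 10.5244910267

10.524491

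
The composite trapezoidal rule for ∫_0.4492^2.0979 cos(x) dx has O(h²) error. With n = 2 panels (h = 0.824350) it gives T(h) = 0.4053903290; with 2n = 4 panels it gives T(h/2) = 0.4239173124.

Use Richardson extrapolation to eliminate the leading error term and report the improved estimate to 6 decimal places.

Leading term ∝ h^2; use weight 4 = 2^2.
4×0.4239173124 − 0.4053903290 = 1.2902789206
1.2902789206 ÷ 3 = 0.4300929735
Gap between inputs: 1.853e-02; correction applied: +0.0061756611.

0.430093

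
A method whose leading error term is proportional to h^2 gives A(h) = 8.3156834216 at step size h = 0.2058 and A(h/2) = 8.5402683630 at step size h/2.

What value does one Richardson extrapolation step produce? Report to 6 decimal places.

Leading term ∝ h^2; use weight 4 = 2^2.
4·8.5402683630 − 8.3156834216 = 25.8453900304
Divide by 2^2 − 1 = 3.
Result: 8.6151300101
Correction |R − A(h/2)| = 7.486e-02; gap |A(h/2) − A(h)| = 2.246e-01.

8.615130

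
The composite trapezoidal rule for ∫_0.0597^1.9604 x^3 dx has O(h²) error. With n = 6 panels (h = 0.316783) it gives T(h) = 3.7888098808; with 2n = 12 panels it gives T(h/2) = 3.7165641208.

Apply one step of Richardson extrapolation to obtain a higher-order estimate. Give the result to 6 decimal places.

With r = 2 the leading error scales as h^2, so the weight is 2^2 = 4.
4×3.7165641208 − 3.7888098808 = 11.0774466024
(4×3.7165641208 − 3.7888098808)/(4 − 1) = 3.6924822008
Gap between inputs: 7.225e-02; correction applied: −0.0240819200.

3.692482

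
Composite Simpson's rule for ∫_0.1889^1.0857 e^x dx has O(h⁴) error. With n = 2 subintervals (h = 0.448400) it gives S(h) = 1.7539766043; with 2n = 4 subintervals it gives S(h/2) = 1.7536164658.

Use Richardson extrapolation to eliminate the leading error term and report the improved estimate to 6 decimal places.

1.753592

Order 4 gives 2^r = 16 and 2^r − 1 = 15.
Weighted: 28.0578634528 − 1.7539766043 = 26.3038868485
R = 26.3038868485/15 = 1.7535924566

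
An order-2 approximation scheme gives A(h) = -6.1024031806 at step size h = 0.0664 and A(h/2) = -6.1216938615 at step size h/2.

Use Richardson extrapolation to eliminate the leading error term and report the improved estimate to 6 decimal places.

r = 2, so 2^r = 4.
2^2 × A(h/2) = -24.4867754460; minus A(h) gives -18.3843722654.
Divide by 2^2 − 1 = 3.
R = (-18.3843722654)/3 = -6.1281240885
Correction |R − A(h/2)| = 6.430e-03; gap |A(h/2) − A(h)| = 1.929e-02.

-6.128124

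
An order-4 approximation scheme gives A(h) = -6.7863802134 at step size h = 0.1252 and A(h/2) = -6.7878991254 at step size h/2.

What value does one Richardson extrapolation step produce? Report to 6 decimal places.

-6.788000

Leading term ∝ h^4; use weight 16 = 2^4.
Numerator 16*A(h/2) − A(h) = 16*(-6.7878991254) − (-6.7863802134) = -101.8200057930
Denominator 16 − 1 = 15.
(-101.8200057930) ÷ 15 = -6.7880003862
Shift from A(h/2): −0.0001012608.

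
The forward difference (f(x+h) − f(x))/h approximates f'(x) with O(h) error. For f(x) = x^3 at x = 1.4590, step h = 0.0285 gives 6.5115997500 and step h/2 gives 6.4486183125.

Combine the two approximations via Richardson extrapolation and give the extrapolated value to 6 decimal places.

6.385637

Leading term ∝ h^1; use weight 2 = 2^1.
Top: 2(6.4486183125) − (6.5115997500) = 6.3856368750
Extrapolated: 6.3856368750 / 1 = 6.3856368750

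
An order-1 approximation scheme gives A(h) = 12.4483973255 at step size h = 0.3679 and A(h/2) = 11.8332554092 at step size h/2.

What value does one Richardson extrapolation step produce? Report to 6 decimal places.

Leading term ∝ h^1; use weight 2 = 2^1.
Top: 2(11.8332554092) − (12.4483973255) = 11.2181134929
Denominator 2 − 1 = 1.
So the Richardson estimate is 11.2181134929.

11.218113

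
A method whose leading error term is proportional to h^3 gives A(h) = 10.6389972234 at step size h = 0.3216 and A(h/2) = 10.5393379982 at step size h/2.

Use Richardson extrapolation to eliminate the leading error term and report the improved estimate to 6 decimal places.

10.525101

Error is O(h^3); halving h shrinks it by 2^3 = 8.
8×10.5393379982 = 84.3147039856; subtract 10.6389972234 → 73.6757067622
Divide by 2^3 − 1 = 7.
So the Richardson estimate is 10.5251009660.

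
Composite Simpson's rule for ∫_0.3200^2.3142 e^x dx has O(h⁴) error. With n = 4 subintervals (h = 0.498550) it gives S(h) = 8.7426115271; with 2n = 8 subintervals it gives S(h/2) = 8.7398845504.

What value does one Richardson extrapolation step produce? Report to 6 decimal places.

8.739703

Error is O(h^4); halving h shrinks it by 2^4 = 16.
Difference of the inputs: 8.7398845504 − 8.7426115271 = -0.0027269767
Divide by 2^4 − 1 = 15: (-0.0027269767)/15 = -0.0001817984
R = A(h/2) + (A(h/2) − A(h))/15 = 8.7398845504 − 0.0001817984 = 8.7397027520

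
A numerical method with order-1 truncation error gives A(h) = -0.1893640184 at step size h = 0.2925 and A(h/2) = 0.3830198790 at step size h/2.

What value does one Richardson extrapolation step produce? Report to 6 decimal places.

0.955404

r = 1: numerator weight 2, denominator 1.
2^1 × A(h/2) = 0.7660397580; minus A(h) gives 0.9554037764.
Divide by 2^1 − 1 = 1.
Extrapolated: 0.9554037764 / 1 = 0.9554037764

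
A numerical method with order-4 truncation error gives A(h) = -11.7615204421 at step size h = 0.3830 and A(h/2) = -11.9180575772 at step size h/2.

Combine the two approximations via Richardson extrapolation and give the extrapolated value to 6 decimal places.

The method has order 4: 2^4 = 16.
Weighted: (-190.6889212352) − (-11.7615204421) = -178.9274007931
(16*(-11.9180575772) − (-11.7615204421))/(16 − 1) = -11.9284933862

-11.928493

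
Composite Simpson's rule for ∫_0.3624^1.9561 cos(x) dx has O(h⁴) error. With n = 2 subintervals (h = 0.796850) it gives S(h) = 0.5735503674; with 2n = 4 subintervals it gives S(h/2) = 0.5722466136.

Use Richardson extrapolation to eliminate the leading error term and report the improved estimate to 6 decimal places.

0.572160

r = 4: numerator weight 16, denominator 15.
Numerator 16 × A(h/2) − A(h) = 16 × 0.5722466136 − 0.5735503674 = 8.5823954502
Denominator 16 − 1 = 15.
R = 8.5823954502/15 = 0.5721596967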